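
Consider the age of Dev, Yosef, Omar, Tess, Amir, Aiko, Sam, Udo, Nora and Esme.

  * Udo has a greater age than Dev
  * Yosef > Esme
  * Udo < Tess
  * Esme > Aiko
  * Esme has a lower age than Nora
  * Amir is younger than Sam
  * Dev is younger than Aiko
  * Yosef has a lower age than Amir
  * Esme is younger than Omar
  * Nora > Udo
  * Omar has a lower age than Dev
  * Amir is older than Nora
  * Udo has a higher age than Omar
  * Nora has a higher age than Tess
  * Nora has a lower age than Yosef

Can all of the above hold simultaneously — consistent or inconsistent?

inconsistent

Chaining the given relations yields Dev < Aiko < Esme < Omar, so Dev < Omar. But one relation states Omar < Dev. These cannot both hold.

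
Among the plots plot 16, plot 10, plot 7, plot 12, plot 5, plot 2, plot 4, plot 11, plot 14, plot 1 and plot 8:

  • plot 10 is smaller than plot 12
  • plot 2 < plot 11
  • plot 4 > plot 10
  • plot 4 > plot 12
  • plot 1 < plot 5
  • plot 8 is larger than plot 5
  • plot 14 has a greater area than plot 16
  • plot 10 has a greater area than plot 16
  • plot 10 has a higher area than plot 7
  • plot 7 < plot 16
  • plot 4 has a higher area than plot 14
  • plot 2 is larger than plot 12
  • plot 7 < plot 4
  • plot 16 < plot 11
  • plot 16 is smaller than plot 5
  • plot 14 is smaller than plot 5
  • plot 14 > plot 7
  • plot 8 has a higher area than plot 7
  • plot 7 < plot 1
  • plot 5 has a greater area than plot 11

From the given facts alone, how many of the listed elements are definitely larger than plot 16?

8

Directly above plot 16: plot 10, plot 14, plot 11, plot 5.
One step further: plot 12, plot 4, plot 8 (7 so far).
One step further: plot 2 (8 so far).
No other element is forced above plot 16 by the given relations, so the count is 8.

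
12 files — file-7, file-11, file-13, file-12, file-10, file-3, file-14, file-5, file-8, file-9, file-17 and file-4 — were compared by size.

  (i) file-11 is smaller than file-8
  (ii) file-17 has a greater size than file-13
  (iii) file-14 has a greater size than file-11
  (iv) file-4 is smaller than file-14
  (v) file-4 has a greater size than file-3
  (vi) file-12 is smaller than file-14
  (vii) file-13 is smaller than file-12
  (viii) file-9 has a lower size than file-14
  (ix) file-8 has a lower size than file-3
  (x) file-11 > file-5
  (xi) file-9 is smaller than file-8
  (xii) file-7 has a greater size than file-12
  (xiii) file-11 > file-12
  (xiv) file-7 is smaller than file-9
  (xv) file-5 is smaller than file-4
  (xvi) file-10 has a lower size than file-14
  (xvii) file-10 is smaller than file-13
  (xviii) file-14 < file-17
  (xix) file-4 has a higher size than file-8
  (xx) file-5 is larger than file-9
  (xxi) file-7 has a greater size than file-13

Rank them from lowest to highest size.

file-10 < file-13 < file-12 < file-7 < file-9 < file-5 < file-11 < file-8 < file-3 < file-4 < file-14 < file-17

Each adjacent pair is fixed by a given relation: file-10 < file-13; file-13 < file-12; file-12 < file-7; file-7 < file-9; file-9 < file-5; file-5 < file-11; file-11 < file-8; file-8 < file-3; file-3 < file-4; file-4 < file-14; file-14 < file-17. Chaining them end to end gives the full order.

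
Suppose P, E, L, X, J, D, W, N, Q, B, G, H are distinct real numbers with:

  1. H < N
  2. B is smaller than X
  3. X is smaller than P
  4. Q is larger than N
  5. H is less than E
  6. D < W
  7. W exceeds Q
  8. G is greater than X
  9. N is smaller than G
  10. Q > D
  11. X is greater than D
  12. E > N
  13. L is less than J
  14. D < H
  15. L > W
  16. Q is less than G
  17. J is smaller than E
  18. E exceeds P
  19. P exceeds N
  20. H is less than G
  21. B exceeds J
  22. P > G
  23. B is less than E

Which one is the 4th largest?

X

The consecutive relations fix a unique order: D < H < N < Q < W < L < J < B < X < G < P < E.
The 4th largest is X.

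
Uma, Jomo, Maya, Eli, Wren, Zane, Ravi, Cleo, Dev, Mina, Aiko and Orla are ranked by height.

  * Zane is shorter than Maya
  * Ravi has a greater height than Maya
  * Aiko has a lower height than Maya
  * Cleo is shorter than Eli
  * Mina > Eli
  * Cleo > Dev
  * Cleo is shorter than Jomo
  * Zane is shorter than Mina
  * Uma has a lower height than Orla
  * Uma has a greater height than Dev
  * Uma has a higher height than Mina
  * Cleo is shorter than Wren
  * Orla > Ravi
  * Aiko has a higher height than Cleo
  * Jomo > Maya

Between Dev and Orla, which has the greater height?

Link the given pairs in sequence: Dev < Cleo; Cleo < Eli; Eli < Mina; Mina < Uma; Uma < Orla.
Chaining these gives Dev < Cleo < Eli < Mina < Uma < Orla.
So Dev < Orla; Orla is the taller of the two.

Orla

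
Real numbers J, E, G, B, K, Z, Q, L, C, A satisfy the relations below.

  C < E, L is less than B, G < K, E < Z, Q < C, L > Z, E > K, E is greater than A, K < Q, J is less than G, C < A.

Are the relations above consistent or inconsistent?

The single ordering J < G < K < Q < C < A < E < Z < L < B satisfies every listed relation, so no contradiction arises.

consistent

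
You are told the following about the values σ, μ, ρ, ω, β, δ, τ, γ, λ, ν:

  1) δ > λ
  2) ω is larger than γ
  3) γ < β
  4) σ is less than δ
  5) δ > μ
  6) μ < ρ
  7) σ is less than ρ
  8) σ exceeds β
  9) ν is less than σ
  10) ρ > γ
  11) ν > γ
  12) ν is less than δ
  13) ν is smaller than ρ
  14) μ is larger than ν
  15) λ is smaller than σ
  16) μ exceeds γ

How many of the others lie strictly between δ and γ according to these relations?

Chaining upward from γ reaches: ν, β, μ, σ, ρ, ω.
Chaining downward from δ reaches: λ, ν, β, μ, σ.
Strictly between γ and δ are those in both lists: ν, β, μ, σ — 4 elements.

4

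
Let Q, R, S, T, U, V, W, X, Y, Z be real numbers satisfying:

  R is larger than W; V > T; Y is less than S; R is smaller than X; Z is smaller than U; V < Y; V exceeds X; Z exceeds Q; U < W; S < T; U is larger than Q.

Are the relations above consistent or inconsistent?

We have T < V stated directly, yet also V < Y < S < T by chaining the others — so V < T. Contradiction.

inconsistent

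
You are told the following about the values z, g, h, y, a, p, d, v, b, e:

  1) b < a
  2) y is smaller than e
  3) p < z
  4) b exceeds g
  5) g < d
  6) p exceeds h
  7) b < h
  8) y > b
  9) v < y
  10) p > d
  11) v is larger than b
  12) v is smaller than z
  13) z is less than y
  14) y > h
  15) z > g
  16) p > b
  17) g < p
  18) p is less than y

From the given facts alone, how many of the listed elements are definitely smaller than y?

From y the given relations immediately reach b, v, h, p, z.
From those, g, d — 7 in total.
Nothing else is reachable below y; 7 in all.

7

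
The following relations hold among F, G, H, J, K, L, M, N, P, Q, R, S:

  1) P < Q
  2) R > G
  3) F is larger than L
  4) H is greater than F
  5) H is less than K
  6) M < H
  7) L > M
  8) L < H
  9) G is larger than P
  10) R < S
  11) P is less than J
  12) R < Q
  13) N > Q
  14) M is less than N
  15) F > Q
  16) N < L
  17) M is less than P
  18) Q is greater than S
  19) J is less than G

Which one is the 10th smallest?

Chaining the given pairs: M < P < J < G < R < S < Q < N < L < F < H < K.
The 10th smallest is F.

F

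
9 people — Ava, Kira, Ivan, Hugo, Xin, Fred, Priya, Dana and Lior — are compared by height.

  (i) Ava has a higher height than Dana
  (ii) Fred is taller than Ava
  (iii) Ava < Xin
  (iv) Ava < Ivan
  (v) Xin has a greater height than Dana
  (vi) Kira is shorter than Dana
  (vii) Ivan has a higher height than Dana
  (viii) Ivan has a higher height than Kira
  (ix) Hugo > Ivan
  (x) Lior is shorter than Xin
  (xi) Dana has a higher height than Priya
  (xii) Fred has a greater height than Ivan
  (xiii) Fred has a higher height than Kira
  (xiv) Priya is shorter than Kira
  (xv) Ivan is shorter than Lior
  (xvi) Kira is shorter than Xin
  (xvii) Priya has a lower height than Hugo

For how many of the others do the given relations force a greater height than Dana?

6

Directly above Dana: Ava, Ivan, Xin.
One step further: Lior, Hugo, Fred (6 so far).
No other element is forced above Dana by the given relations, so the count is 6.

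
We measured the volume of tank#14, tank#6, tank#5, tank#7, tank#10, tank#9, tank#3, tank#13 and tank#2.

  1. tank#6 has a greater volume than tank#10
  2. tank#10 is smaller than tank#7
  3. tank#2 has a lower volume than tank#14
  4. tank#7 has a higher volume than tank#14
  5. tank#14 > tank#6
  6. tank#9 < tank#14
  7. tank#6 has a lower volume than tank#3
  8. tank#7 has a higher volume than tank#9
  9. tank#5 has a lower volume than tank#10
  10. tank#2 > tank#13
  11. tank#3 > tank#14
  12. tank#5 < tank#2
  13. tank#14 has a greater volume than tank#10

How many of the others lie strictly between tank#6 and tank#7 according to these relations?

The relations place tank#6 below tank#7. An element lies strictly between them when it is forced above tank#6 and also forced below tank#7.
Above tank#6: {tank#14, tank#3}. Below tank#7: {tank#5, tank#9, tank#10, tank#13, tank#2, tank#14}.
Intersection: {tank#14} — 1.

1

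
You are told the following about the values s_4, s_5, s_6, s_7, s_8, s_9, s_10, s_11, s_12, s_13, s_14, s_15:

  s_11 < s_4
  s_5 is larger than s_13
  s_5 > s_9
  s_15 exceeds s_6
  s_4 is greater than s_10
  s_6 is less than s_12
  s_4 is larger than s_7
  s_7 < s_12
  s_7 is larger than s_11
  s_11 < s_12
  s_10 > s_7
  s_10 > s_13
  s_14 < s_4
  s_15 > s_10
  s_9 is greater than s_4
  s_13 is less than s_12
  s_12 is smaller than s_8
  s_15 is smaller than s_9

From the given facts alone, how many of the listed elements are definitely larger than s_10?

The elements the relations force above s_10 are s_15, s_4, s_9, s_5 — no chain reaches any other.
That is 4.

4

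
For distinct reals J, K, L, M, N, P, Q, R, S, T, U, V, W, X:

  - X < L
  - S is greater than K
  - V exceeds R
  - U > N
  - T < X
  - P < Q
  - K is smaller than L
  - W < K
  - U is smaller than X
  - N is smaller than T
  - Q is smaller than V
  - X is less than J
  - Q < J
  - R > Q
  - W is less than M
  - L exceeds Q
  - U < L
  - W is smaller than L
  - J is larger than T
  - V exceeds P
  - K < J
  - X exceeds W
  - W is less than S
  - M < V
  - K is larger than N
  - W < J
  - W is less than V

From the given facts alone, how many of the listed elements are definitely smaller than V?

From V the given relations immediately reach W, P, Q, R, M.
No other element is forced below V by the given relations, so the count is 5.

5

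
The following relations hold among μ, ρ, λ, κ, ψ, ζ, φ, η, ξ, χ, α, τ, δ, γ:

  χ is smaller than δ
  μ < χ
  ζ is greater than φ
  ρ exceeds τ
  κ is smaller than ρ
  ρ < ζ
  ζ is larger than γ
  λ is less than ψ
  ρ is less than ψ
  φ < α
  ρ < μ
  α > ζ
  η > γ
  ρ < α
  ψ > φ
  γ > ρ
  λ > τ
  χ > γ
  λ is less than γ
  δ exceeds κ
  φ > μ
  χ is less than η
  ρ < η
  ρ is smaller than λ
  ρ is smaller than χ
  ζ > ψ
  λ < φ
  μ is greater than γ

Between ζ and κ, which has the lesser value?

κ

The relevant relations are κ < ρ; ρ < λ; λ < γ; γ < μ; μ < φ; φ < ψ; ψ < ζ.
Chaining these gives κ < ρ < λ < γ < μ < φ < ψ < ζ.
So κ < ζ; κ is the smaller of the two.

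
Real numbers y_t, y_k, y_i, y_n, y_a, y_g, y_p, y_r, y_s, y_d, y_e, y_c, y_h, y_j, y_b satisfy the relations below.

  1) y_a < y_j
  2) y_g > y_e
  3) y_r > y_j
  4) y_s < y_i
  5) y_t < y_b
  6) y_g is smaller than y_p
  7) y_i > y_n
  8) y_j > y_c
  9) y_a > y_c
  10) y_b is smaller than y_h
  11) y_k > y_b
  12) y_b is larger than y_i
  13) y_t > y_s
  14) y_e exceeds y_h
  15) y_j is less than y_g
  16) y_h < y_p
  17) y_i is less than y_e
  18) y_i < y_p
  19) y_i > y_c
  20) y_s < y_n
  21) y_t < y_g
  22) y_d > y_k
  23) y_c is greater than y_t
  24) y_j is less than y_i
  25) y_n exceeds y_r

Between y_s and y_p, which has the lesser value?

y_s

y_s < y_t < y_c < y_a < y_j < y_r < y_n < y_i < y_b < y_h < y_e < y_g < y_p, by transitivity through y_t, y_c, y_a, y_j, y_r, y_n, y_i, y_b, y_h, y_e, y_g.
So y_s < y_p; y_s is the smaller of the two.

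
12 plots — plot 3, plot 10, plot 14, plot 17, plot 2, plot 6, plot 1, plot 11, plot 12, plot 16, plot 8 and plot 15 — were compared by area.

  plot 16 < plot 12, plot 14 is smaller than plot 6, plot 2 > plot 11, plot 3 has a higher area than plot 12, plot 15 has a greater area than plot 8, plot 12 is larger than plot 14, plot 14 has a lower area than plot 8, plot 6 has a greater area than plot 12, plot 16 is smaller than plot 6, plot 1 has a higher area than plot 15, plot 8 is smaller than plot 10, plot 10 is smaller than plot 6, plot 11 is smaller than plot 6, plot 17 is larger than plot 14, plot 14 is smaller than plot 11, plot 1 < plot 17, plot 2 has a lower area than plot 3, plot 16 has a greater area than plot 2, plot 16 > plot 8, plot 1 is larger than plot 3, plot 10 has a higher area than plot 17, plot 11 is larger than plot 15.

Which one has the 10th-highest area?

plot 15

Chaining the given pairs: plot 14 < plot 8 < plot 15 < plot 11 < plot 2 < plot 16 < plot 12 < plot 3 < plot 1 < plot 17 < plot 10 < plot 6.
Counting 10 from the largest end gives plot 15.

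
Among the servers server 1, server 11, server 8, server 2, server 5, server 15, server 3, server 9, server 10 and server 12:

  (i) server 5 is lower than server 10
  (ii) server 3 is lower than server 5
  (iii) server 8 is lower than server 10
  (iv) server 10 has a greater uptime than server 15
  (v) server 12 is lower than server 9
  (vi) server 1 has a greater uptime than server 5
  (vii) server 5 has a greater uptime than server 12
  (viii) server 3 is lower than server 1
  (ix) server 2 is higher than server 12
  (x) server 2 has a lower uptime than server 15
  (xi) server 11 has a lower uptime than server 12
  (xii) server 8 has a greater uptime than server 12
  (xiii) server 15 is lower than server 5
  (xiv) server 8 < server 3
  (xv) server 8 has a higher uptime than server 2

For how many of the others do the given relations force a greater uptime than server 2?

6

From server 2 the given relations immediately reach server 8, server 15.
From those, server 3, server 5, server 10 — 5 in total.
From those, server 1 — 6 in total.
No other element is forced above server 2 by the given relations, so the count is 6.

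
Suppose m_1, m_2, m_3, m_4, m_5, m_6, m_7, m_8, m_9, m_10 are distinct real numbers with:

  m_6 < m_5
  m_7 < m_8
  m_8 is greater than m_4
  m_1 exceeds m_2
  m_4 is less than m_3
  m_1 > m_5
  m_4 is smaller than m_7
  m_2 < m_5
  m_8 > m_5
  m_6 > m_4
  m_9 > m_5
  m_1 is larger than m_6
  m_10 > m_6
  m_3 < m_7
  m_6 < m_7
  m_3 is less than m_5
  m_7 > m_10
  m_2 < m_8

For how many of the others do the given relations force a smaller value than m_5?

From m_5 the given relations immediately reach m_6, m_2, m_3.
From those, m_4 — 4 in total.
No other element is forced below m_5 by the given relations, so the count is 4.

4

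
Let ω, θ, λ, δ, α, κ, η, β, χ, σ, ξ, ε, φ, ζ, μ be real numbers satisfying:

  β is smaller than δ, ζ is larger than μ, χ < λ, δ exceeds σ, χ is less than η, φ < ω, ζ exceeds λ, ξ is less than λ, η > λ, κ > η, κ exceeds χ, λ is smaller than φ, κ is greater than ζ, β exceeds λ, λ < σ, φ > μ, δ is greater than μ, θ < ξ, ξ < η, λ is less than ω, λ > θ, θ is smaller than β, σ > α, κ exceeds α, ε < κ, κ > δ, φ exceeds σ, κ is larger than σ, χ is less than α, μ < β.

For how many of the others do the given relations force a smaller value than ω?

8

The elements the relations force below ω are θ, ξ, χ, μ, λ, α, σ, φ — no chain reaches any other.
That is 8.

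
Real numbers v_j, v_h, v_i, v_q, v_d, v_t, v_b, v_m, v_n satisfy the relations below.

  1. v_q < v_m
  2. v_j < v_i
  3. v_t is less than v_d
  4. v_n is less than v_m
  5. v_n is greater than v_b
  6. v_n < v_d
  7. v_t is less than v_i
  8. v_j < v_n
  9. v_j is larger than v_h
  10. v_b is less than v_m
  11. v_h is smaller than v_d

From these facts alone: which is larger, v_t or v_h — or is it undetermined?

Following every chain through v_t: above v_t we get v_i, v_d.
v_h is not reached, and no chain runs the other way from v_h to v_t.
So the given relations leave the order of v_t and v_h undetermined.

undetermined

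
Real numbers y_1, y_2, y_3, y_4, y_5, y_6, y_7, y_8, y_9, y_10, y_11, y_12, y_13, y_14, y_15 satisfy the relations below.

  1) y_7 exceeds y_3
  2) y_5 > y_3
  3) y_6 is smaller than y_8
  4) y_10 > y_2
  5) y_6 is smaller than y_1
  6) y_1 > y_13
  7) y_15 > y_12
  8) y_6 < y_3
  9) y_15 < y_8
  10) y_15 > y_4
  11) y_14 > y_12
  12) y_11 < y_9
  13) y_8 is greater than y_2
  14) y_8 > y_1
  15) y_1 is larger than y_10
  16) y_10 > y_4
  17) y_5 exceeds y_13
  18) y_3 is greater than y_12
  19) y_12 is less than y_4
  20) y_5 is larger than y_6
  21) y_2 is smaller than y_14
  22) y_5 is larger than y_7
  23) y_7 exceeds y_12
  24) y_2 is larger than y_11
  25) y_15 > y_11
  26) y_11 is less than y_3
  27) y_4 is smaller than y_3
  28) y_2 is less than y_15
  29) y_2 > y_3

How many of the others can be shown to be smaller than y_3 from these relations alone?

From y_3 the given relations immediately reach y_11, y_6, y_12, y_4.
Nothing else is reachable below y_3; 4 in all.

4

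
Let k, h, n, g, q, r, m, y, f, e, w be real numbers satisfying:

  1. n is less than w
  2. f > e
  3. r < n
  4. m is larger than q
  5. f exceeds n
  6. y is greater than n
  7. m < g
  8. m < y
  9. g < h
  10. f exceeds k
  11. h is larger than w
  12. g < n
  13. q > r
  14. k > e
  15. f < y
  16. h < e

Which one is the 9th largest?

m

The consecutive relations fix a unique order: r < q < m < g < n < w < h < e < k < f < y.
The 9th largest is m.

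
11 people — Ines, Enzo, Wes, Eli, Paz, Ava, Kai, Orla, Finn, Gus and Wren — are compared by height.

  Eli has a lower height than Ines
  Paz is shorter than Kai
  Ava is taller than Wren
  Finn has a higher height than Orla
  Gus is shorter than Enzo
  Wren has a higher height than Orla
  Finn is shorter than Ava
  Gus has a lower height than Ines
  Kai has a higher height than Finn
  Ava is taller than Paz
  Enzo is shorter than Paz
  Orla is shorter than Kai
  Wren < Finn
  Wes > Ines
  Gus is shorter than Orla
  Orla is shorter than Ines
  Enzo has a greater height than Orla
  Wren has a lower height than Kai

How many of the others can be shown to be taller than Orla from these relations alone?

8

The elements the relations force above Orla are Enzo, Ines, Paz, Wren, Finn, Wes, Kai, Ava — no chain reaches any other.
That is 8.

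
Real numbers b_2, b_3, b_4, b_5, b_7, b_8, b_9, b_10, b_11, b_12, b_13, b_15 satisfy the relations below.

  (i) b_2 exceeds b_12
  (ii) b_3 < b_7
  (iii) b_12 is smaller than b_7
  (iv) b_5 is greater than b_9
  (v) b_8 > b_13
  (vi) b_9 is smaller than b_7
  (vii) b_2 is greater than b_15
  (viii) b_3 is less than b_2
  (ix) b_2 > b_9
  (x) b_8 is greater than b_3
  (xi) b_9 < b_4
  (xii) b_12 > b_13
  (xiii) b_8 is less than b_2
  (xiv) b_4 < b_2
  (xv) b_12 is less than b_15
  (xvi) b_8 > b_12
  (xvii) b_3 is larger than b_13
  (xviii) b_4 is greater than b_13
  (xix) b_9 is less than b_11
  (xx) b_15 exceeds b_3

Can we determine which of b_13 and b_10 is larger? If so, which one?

Following every chain through b_13: above b_13 we get b_3, b_12, b_8, b_4, b_15, b_7, b_2.
b_10 is not reached, and no chain runs the other way from b_10 to b_13.
So the given relations leave the order of b_13 and b_10 undetermined.

undetermined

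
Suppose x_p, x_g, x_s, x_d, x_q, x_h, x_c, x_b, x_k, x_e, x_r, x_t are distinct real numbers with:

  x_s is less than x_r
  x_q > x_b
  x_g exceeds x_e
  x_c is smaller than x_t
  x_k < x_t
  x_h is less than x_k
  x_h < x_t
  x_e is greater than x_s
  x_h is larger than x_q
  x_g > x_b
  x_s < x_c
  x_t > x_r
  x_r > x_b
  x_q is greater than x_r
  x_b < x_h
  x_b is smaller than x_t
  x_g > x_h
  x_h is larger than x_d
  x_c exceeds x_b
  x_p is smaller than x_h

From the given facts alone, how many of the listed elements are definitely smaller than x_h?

Directly below x_h: x_p, x_d, x_b, x_q.
One step further: x_r (5 so far).
One step further: x_s (6 so far).
No other element is forced below x_h by the given relations, so the count is 6.

6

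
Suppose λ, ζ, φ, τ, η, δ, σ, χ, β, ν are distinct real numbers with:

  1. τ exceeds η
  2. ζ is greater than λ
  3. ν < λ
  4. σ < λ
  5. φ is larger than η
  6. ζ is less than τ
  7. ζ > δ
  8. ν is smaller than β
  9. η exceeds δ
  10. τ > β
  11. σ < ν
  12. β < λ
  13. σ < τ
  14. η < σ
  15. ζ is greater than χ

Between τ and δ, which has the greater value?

Link the given pairs in sequence: δ < η; η < σ; σ < ν; ν < β; β < λ; λ < ζ; ζ < τ.
Chaining these gives δ < η < σ < ν < β < λ < ζ < τ.
So δ < τ; τ is the larger of the two.

τ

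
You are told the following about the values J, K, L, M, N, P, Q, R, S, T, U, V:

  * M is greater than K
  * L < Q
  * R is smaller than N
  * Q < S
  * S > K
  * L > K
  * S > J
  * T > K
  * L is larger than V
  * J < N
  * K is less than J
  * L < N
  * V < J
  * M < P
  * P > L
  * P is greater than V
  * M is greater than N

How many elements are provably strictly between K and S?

3

Chaining upward from K reaches: J, L, N, M, T, Q, P.
Chaining downward from S reaches: V, J, L, Q.
Strictly between K and S are those in both lists: J, L, Q — 3 elements.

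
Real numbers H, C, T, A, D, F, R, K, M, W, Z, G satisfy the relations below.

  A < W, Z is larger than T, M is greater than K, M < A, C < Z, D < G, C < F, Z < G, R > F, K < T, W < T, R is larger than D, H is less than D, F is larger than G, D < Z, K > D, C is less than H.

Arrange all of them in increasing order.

Nothing is placed below C, so it is least; from there C < H; H < D; D < K; K < M; M < A; A < W; W < T; T < Z; Z < G; G < F; F < R, each given directly.

C < H < D < K < M < A < W < T < Z < G < F < R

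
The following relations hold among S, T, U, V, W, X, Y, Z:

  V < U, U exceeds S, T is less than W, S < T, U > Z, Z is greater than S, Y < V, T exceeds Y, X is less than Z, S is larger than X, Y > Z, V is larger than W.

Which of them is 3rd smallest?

Chaining the given pairs: X < S < Z < Y < T < W < V < U.
The 3rd smallest is Z.

Z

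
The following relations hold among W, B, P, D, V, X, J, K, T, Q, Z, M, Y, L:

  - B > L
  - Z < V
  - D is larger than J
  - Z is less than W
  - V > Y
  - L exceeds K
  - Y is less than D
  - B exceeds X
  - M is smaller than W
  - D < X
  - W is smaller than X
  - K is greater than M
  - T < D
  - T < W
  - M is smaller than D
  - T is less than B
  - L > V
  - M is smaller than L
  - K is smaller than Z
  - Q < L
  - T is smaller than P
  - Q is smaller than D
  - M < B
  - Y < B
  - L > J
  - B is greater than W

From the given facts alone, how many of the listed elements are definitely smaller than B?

12

The elements the relations force below B are M, Q, T, K, Z, Y, J, W, V, L, D, X — no chain reaches any other.
That is 12.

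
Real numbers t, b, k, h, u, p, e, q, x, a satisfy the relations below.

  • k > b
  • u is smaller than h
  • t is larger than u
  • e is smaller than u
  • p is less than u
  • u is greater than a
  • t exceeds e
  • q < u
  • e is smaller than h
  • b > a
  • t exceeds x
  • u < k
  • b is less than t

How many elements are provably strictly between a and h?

1

Chaining upward from a reaches: u, b, t, k.
Chaining downward from h reaches: e, p, q, u.
Strictly between a and h are those in both lists: u — 1 element.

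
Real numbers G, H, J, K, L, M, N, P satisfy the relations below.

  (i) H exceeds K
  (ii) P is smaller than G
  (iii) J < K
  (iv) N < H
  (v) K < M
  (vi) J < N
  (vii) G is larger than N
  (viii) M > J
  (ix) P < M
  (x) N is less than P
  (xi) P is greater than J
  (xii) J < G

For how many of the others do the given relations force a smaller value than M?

4

From M the given relations immediately reach J, K, P.
From those, N — 4 in total.
No other element is forced below M by the given relations, so the count is 4.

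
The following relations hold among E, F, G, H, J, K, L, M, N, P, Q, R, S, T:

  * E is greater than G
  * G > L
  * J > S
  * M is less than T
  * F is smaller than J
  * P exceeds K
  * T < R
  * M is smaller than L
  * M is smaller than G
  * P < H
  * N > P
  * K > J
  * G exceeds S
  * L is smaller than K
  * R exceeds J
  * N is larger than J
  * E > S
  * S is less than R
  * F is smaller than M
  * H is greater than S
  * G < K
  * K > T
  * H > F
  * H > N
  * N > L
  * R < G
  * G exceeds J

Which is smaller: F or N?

F

F < J < R < G < K < P < N, by transitivity through J, R, G, K, P.
So F < N; F is the smaller of the two.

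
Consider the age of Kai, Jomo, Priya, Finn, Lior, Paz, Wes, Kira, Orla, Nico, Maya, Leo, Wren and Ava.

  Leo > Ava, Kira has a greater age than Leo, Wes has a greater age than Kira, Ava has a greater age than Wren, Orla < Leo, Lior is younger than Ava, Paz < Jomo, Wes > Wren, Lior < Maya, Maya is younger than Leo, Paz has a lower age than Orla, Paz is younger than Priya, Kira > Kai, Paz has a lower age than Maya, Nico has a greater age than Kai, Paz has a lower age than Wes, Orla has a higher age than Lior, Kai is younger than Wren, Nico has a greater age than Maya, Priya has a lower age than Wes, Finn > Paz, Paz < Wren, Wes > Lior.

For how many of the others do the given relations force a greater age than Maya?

4

Directly above Maya: Nico, Leo.
One step further: Kira (3 so far).
One step further: Wes (4 so far).
Nothing else is reachable above Maya; 4 in all.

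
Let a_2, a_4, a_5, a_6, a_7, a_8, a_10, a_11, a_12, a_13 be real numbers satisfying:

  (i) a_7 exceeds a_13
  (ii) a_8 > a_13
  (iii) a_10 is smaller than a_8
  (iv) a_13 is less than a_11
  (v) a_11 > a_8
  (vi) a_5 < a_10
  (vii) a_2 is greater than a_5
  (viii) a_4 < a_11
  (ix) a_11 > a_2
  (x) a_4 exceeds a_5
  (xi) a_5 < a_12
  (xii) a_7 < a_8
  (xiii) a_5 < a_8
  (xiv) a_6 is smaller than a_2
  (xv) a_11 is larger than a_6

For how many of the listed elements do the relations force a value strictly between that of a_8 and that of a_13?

The relations place a_13 below a_8. An element lies strictly between them when it is forced above a_13 and also forced below a_8.
Above a_13: {a_7, a_11}. Below a_8: {a_5, a_10, a_7}.
Intersection: {a_7} — 1.

1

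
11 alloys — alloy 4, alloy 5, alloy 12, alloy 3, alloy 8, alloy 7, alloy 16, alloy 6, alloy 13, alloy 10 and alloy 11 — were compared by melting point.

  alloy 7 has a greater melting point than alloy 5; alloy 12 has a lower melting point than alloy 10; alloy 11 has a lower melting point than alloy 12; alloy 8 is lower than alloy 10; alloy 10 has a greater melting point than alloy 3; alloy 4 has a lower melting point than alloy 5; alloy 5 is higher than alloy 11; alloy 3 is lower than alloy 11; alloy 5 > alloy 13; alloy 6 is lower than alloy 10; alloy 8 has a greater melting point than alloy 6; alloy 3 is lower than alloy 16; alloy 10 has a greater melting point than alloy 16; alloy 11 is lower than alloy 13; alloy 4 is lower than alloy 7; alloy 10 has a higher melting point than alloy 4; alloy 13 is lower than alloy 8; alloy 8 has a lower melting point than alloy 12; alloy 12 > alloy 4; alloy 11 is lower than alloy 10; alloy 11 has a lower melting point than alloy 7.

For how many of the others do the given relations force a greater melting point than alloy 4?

Directly above alloy 4: alloy 12, alloy 5, alloy 10, alloy 7.
No other element is forced above alloy 4 by the given relations, so the count is 4.

4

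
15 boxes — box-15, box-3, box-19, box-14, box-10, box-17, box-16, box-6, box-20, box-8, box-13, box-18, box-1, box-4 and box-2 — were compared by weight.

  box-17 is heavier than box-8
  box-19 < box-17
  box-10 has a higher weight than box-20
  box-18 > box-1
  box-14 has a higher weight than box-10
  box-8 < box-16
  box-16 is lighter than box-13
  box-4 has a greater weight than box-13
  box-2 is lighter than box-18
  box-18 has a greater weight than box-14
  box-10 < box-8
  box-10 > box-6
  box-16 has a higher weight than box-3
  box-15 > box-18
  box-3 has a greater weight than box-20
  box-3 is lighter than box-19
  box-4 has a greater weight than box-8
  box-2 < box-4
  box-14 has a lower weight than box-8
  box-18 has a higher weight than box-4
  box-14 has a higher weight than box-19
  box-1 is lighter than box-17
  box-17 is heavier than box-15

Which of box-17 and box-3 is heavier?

Link the given pairs in sequence: box-3 < box-19; box-19 < box-14; box-14 < box-8; box-8 < box-16; box-16 < box-13; box-13 < box-4; box-4 < box-18; box-18 < box-15; box-15 < box-17.
Chaining these gives box-3 < box-19 < box-14 < box-8 < box-16 < box-13 < box-4 < box-18 < box-15 < box-17.
So box-3 < box-17; box-17 is the heavier of the two.

box-17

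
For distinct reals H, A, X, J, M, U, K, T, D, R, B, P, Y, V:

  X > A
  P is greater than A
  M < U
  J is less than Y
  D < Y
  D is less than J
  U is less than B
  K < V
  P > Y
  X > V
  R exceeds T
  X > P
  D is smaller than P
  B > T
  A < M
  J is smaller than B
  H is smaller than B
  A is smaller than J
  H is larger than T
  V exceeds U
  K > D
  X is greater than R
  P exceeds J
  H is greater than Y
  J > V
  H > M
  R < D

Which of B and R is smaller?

R

The relevant relations are R < D; D < K; K < V; V < J; J < Y; Y < H; H < B.
Chaining these gives R < D < K < V < J < Y < H < B.
So R < B; R is the smaller of the two.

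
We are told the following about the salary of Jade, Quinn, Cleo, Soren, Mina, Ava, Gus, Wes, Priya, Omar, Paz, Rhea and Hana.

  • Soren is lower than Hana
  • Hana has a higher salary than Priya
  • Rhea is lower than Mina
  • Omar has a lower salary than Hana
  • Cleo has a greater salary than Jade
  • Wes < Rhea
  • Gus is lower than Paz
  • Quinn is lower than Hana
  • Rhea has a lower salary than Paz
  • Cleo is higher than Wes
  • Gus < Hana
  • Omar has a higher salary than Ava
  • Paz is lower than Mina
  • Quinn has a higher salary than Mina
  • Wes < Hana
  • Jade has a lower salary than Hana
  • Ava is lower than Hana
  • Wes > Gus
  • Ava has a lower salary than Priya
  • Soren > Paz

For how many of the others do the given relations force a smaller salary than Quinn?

5

From Quinn the given relations immediately reach Mina.
From those, Rhea, Paz — 3 in total.
From those, Gus, Wes — 5 in total.
Nothing else is reachable below Quinn; 5 in all.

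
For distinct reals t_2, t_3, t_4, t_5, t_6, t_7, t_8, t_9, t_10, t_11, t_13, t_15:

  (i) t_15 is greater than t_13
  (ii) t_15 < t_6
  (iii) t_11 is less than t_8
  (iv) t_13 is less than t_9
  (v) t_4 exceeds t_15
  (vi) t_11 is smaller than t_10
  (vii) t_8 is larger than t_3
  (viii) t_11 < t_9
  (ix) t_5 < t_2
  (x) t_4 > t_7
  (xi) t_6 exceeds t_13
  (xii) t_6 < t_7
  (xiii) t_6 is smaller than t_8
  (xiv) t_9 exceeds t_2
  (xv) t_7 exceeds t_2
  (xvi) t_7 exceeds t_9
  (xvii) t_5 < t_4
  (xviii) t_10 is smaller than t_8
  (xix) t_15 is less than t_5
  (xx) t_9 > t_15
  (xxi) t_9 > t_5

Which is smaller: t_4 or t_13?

Following the relations from t_13: t_13 < t_15 < t_5 < t_2 < t_9 < t_7 < t_4.
So t_13 < t_4; t_13 is the smaller of the two.

t_13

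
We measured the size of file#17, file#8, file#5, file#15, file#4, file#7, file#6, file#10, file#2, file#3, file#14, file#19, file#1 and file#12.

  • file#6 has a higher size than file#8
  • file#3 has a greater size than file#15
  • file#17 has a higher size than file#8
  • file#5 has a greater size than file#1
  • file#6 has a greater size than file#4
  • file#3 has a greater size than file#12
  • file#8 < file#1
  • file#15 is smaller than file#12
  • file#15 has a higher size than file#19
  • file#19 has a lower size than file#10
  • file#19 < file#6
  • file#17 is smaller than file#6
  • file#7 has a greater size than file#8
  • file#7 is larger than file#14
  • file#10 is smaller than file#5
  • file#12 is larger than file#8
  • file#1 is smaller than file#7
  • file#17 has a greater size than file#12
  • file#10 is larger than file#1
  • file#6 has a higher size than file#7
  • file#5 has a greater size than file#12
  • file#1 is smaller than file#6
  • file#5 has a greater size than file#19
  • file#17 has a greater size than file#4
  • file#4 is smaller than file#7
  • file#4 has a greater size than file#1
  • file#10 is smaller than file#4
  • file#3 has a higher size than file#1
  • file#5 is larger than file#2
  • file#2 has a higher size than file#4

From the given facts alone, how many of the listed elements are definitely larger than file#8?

10

From file#8 the given relations immediately reach file#1, file#12, file#17, file#7, file#6.
From those, file#10, file#4, file#5, file#3 — 9 in total.
From those, file#2 — 10 in total.
Nothing else is reachable above file#8; 10 in all.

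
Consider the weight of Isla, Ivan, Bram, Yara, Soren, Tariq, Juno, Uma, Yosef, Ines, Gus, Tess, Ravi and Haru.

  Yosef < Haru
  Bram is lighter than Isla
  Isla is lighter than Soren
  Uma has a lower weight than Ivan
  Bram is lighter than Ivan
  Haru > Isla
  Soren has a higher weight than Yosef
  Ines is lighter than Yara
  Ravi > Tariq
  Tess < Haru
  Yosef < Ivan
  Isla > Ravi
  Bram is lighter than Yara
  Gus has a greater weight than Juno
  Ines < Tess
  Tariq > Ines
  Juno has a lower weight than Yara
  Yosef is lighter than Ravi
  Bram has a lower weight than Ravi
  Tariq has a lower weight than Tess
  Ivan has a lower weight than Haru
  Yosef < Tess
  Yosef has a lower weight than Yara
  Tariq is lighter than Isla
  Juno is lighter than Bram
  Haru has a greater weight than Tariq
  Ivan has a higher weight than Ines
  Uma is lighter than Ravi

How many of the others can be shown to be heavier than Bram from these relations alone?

The elements the relations force above Bram are Ravi, Isla, Ivan, Yara, Soren, Haru — no chain reaches any other.
That is 6.

6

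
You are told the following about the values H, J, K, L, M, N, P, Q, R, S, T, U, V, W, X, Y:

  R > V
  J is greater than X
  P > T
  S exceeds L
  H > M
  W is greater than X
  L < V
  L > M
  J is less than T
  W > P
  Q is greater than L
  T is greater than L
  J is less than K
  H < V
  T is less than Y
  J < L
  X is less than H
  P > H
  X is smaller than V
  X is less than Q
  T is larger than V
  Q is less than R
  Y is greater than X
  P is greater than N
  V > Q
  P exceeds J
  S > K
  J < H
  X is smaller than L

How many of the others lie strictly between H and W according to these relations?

The relations place H below W. An element lies strictly between them when it is forced above H and also forced below W.
Above H: {V, T, Y, P, R}. Below W: {N, X, M, J, L, Q, V, T, P}.
Intersection: {V, T, P} — 3.

3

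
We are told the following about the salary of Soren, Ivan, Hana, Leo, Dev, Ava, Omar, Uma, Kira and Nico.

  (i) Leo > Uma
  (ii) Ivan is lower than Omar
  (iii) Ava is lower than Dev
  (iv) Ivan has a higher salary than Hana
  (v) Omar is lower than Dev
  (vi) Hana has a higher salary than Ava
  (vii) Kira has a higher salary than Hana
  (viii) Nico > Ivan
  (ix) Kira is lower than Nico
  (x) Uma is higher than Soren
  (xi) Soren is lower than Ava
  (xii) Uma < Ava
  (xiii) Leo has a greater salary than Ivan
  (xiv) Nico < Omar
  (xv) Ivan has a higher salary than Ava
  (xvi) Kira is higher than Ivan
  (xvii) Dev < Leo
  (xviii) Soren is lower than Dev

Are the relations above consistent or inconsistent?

consistent

The single ordering Soren < Uma < Ava < Hana < Ivan < Kira < Nico < Omar < Dev < Leo satisfies every listed relation, so no contradiction arises.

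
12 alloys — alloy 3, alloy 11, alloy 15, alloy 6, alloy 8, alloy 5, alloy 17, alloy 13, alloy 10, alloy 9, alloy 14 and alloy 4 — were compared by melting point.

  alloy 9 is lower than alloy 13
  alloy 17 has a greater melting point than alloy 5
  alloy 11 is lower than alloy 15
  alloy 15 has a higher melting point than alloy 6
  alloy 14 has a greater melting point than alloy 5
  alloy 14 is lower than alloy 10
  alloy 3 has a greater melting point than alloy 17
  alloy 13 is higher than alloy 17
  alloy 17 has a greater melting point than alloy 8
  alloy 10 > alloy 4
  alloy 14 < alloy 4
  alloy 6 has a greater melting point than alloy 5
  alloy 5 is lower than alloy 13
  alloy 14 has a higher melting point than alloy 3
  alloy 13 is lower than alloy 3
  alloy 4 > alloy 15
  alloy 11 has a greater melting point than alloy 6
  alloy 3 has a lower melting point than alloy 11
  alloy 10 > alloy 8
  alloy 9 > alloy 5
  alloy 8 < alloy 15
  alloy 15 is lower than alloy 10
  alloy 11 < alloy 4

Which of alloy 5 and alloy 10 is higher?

alloy 5 < alloy 13 < alloy 3 < alloy 11 < alloy 15 < alloy 4 < alloy 10, by transitivity through alloy 13, alloy 3, alloy 11, alloy 15, alloy 4.
So alloy 5 < alloy 10; alloy 10 is the higher of the two.

alloy 10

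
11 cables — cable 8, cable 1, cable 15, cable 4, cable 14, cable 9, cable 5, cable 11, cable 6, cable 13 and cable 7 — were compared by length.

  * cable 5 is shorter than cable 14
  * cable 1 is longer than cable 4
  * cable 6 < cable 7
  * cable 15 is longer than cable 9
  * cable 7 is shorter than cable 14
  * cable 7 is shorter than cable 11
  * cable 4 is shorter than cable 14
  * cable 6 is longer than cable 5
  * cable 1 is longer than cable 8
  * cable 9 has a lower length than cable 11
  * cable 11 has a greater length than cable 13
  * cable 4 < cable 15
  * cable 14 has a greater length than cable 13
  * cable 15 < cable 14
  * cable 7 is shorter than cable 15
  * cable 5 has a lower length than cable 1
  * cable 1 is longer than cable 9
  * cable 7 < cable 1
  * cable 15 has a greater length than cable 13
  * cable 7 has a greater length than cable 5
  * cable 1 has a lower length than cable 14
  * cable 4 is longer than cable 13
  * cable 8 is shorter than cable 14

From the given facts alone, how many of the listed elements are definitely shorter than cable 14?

9

The elements the relations force below cable 14 are cable 5, cable 9, cable 8, cable 6, cable 13, cable 7, cable 4, cable 15, cable 1 — no chain reaches any other.
That is 9.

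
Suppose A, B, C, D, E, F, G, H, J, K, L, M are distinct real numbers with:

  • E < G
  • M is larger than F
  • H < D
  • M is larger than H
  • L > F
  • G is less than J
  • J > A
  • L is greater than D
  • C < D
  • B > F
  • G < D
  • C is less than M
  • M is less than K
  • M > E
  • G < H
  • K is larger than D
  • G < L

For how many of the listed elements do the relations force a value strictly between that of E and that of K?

Chaining upward from E reaches: G, H, D, L, J, M.
Chaining downward from K reaches: G, F, H, C, D, M.
Strictly between E and K are those in both lists: G, H, D, M — 4 elements.

4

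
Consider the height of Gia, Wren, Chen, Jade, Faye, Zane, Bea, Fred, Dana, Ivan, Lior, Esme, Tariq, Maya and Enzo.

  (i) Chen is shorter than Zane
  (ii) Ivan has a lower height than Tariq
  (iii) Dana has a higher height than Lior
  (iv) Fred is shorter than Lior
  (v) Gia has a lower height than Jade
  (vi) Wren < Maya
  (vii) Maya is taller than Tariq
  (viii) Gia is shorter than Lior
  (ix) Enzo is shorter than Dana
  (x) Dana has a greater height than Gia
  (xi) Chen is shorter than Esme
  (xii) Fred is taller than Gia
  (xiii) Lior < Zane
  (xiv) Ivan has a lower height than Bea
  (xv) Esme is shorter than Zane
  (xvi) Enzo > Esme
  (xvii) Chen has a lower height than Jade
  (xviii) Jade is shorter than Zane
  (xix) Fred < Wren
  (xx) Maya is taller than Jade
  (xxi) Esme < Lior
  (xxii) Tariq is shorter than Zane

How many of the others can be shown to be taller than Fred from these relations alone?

From Fred the given relations immediately reach Wren, Lior.
From those, Maya, Zane, Dana — 5 in total.
No other element is forced above Fred by the given relations, so the count is 5.

5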